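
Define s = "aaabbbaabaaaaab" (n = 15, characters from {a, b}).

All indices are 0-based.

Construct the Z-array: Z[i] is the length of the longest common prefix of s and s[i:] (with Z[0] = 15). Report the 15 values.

Z[0]=15
i=1: fresh scan; Z[1]=2 grow→box=[1,3)
i=2: min(r-i=1, Z[1]=2)=1; Z[2]=1
i=3: fresh scan; Z[3]=0
i=4: fresh scan; Z[4]=0
i=5: fresh scan; Z[5]=0
i=6: fresh scan; Z[6]=2 grow→box=[6,8)
i=7: min(r-i=1, Z[1]=2)=1; Z[7]=1
i=8: fresh scan; Z[8]=0
i=9: fresh scan; Z[9]=3 grow→box=[9,12)
i=10: min(r-i=2, Z[1]=2)=2; Z[10]=3 grow→box=[10,13)
i=11: min(r-i=2, Z[1]=2)=2; Z[11]=4 grow→box=[11,15)
i=12: min(r-i=3, Z[1]=2)=2; Z[12]=2
i=13: min(r-i=2, Z[2]=1)=1; Z[13]=1
i=14: min(r-i=1, Z[3]=0)=0; Z[14]=0

[15, 2, 1, 0, 0, 0, 2, 1, 0, 3, 3, 4, 2, 1, 0]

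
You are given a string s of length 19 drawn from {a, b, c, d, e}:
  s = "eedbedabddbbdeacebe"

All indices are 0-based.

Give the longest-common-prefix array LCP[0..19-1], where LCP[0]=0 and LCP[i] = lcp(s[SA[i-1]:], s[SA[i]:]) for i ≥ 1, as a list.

sorted suffixes:
  #0 SA[0]=6  'abddbbdeacebe'
  #1 SA[1]=14  'acebe'
  #2 SA[2]=10  'bbdeacebe'
  #3 SA[3]=7  'bddbbdeacebe'
  #4 SA[4]=11  'bdeacebe'
  #5 SA[5]=17  'be'
  #6 SA[6]=3  'bedabddbbdeacebe'
  #7 SA[7]=15  'cebe'
  #8 SA[8]=5  'dabddbbdeacebe'
  #9 SA[9]=9  'dbbdeacebe'
  #10 SA[10]=2  'dbedabddbbdeacebe'
  #11 SA[11]=8  'ddbbdeacebe'
  #12 SA[12]=12  'deacebe'
  #13 SA[13]=18  'e'
  #14 SA[14]=13  'eacebe'
  #15 SA[15]=16  'ebe'
  #16 SA[16]=4  'edabddbbdeacebe'
  #17 SA[17]=1  'edbedabddbbdeacebe'
  #18 SA[18]=0  'eedbedabddbbdeacebe'

SA = [6, 14, 10, 7, 11, 17, 3, 15, 5, 9, 2, 8, 12, 18, 13, 16, 4, 1, 0]
rank  pair      lcp
   1  s[6:],s[14:]  1  'a'
   2  s[14:],s[10:]  0  ''
   3  s[10:],s[7:]  1  'b'
   4  s[7:],s[11:]  2  'bd'
   5  s[11:],s[17:]  1  'b'
   6  s[17:],s[3:]  2  'be'
   7  s[3:],s[15:]  0  ''
   8  s[15:],s[5:]  0  ''
   9  s[5:],s[9:]  1  'd'
  10  s[9:],s[2:]  2  'db'
  11  s[2:],s[8:]  1  'd'
  12  s[8:],s[12:]  1  'd'
  13  s[12:],s[18:]  0  ''
  14  s[18:],s[13:]  1  'e'
  15  s[13:],s[16:]  1  'e'
  16  s[16:],s[4:]  1  'e'
  17  s[4:],s[1:]  2  'ed'
  18  s[1:],s[0:]  1  'e'

[0, 1, 0, 1, 2, 1, 2, 0, 0, 1, 2, 1, 1, 0, 1, 1, 1, 2, 1]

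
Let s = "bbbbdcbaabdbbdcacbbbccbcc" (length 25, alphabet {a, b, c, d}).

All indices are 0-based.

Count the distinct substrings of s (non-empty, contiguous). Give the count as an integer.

sorted suffixes:
  #0 SA[0]=7  'aabdbbdcacbbbccbcc'
  #1 SA[1]=8  'abdbbdcacbbbccbcc'
  #2 SA[2]=15  'acbbbccbcc'
  #3 SA[3]=6  'baabdbbdcacbbbccbcc'
  #4 SA[4]=0  'bbbbdcbaabdbbdcacbbbccbcc'
  #5 SA[5]=17  'bbbccbcc'
  #6 SA[6]=1  'bbbdcbaabdbbdcacbbbccbcc'
  #7 SA[7]=18  'bbccbcc'
  #8 SA[8]=11  'bbdcacbbbccbcc'
  #9 SA[9]=2  'bbdcbaabdbbdcacbbbccbcc'
  #10 SA[10]=22  'bcc'
  #11 SA[11]=19  'bccbcc'
  #12 SA[12]=9  'bdbbdcacbbbccbcc'
  #13 SA[13]=12  'bdcacbbbccbcc'
  #14 SA[14]=3  'bdcbaabdbbdcacbbbccbcc'
  #15 SA[15]=24  'c'
  #16 SA[16]=14  'cacbbbccbcc'
  #17 SA[17]=5  'cbaabdbbdcacbbbccbcc'
  #18 SA[18]=16  'cbbbccbcc'
  #19 SA[19]=21  'cbcc'
  #20 SA[20]=23  'cc'
  #21 SA[21]=20  'ccbcc'
  #22 SA[22]=10  'dbbdcacbbbccbcc'
  #23 SA[23]=13  'dcacbbbccbcc'
  #24 SA[24]=4  'dcbaabdbbdcacbbbccbcc'

SA = [7, 8, 15, 6, 0, 17, 1, 18, 11, 2, 22, 19, 9, 12, 3, 24, 14, 5, 16, 21, 23, 20, 10, 13, 4]
rank  pair      lcp
   1  s[7:],s[8:]  1  'a'
   2  s[8:],s[15:]  1  'a'
   3  s[15:],s[6:]  0  ''
   4  s[6:],s[0:]  1  'b'
   5  s[0:],s[17:]  3  'bbb'
   6  s[17:],s[1:]  3  'bbb'
   7  s[1:],s[18:]  2  'bb'
   8  s[18:],s[11:]  2  'bb'
   9  s[11:],s[2:]  4  'bbdc'
  10  s[2:],s[22:]  1  'b'
  11  s[22:],s[19:]  3  'bcc'
  12  s[19:],s[9:]  1  'b'
  13  s[9:],s[12:]  2  'bd'
  14  s[12:],s[3:]  3  'bdc'
  15  s[3:],s[24:]  0  ''
  16  s[24:],s[14:]  1  'c'
  17  s[14:],s[5:]  1  'c'
  18  s[5:],s[16:]  2  'cb'
  19  s[16:],s[21:]  2  'cb'
  20  s[21:],s[23:]  1  'c'
  21  s[23:],s[20:]  2  'cc'
  22  s[20:],s[10:]  0  ''
  23  s[10:],s[13:]  1  'd'
  24  s[13:],s[4:]  2  'dc'

n(n+1)/2 = 25·26/2 = 325
Σ LCP = 0 + 1 + 1 + 0 + 1 + 3 + 3 + 2 + 2 + 4 + 1 + 3 + 1 + 2 + 3 + 0 + 1 + 1 + 2 + 2 + 1 + 2 + 0 + 1 + 2 = 39
distinct = 325 − 39 = 286

286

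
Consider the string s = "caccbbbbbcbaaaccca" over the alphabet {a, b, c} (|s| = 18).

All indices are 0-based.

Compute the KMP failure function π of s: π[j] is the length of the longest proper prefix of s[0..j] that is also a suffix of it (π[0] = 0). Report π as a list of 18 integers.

[0, 0, 1, 1, 0, 0, 0, 0, 0, 1, 0, 0, 0, 0, 1, 1, 1, 2]

π[0] = 0
j=1 s[j]='a': π[1]=0 (border '')
j=2 s[j]='c': π[2]=1 (border 'c')
j=3 s[j]='c': k: 1→0; π[3]=1 (border 'c')
j=4 s[j]='b': k: 1→0; π[4]=0 (border '')
j=5 s[j]='b': π[5]=0 (border '')
j=6 s[j]='b': π[6]=0 (border '')
j=7 s[j]='b': π[7]=0 (border '')
j=8 s[j]='b': π[8]=0 (border '')
j=9 s[j]='c': π[9]=1 (border 'c')
j=10 s[j]='b': k: 1→0; π[10]=0 (border '')
j=11 s[j]='a': π[11]=0 (border '')
j=12 s[j]='a': π[12]=0 (border '')
j=13 s[j]='a': π[13]=0 (border '')
j=14 s[j]='c': π[14]=1 (border 'c')
j=15 s[j]='c': k: 1→0; π[15]=1 (border 'c')
j=16 s[j]='c': k: 1→0; π[16]=1 (border 'c')
j=17 s[j]='a': π[17]=2 (border 'ca')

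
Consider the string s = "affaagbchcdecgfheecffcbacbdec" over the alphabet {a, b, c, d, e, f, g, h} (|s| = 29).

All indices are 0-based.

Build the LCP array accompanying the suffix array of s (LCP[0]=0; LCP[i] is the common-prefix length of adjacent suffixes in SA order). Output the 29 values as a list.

rank→(start, suffix):
  0 → (3, 'aagbchcdecgfheecffcbacbdec')
  1 → (23, 'acbdec')
  2 → (0, 'affaagbchcdecgfheecffcbacbdec')
  3 → (4, 'agbchcdecgfheecffcbacbdec')
  4 → (22, 'bacbdec')
  5 → (6, 'bchcdecgfheecffcbacbdec')
  6 → (25, 'bdec')
  7 → (28, 'c')
  8 → (21, 'cbacbdec')
  9 → (24, 'cbdec')
  10 → (9, 'cdecgfheecffcbacbdec')
  11 → (18, 'cffcbacbdec')
  12 → (12, 'cgfheecffcbacbdec')
  13 → (7, 'chcdecgfheecffcbacbdec')
  14 → (26, 'dec')
  15 → (10, 'decgfheecffcbacbdec')
  16 → (27, 'ec')
  17 → (17, 'ecffcbacbdec')
  18 → (11, 'ecgfheecffcbacbdec')
  19 → (16, 'eecffcbacbdec')
  20 → (2, 'faagbchcdecgfheecffcbacbdec')
  21 → (20, 'fcbacbdec')
  22 → (1, 'ffaagbchcdecgfheecffcbacbdec')
  23 → (19, 'ffcbacbdec')
  24 → (14, 'fheecffcbacbdec')
  25 → (5, 'gbchcdecgfheecffcbacbdec')
  26 → (13, 'gfheecffcbacbdec')
  27 → (8, 'hcdecgfheecffcbacbdec')
  28 → (15, 'heecffcbacbdec')

SA = [3, 23, 0, 4, 22, 6, 25, 28, 21, 24, 9, 18, 12, 7, 26, 10, 27, 17, 11, 16, 2, 20, 1, 19, 14, 5, 13, 8, 15]
[i] adj suffixes → lcp
  [1] 3/23 → 1 ('a')
  [2] 23/0 → 1 ('a')
  [3] 0/4 → 1 ('a')
  [4] 4/22 → 0 ('')
  [5] 22/6 → 1 ('b')
  [6] 6/25 → 1 ('b')
  [7] 25/28 → 0 ('')
  [8] 28/21 → 1 ('c')
  [9] 21/24 → 2 ('cb')
  [10] 24/9 → 1 ('c')
  [11] 9/18 → 1 ('c')
  [12] 18/12 → 1 ('c')
  [13] 12/7 → 1 ('c')
  [14] 7/26 → 0 ('')
  [15] 26/10 → 3 ('dec')
  [16] 10/27 → 0 ('')
  [17] 27/17 → 2 ('ec')
  [18] 17/11 → 2 ('ec')
  [19] 11/16 → 1 ('e')
  [20] 16/2 → 0 ('')
  [21] 2/20 → 1 ('f')
  [22] 20/1 → 1 ('f')
  [23] 1/19 → 2 ('ff')
  [24] 19/14 → 1 ('f')
  [25] 14/5 → 0 ('')
  [26] 5/13 → 1 ('g')
  [27] 13/8 → 0 ('')
  [28] 8/15 → 1 ('h')

[0, 1, 1, 1, 0, 1, 1, 0, 1, 2, 1, 1, 1, 1, 0, 3, 0, 2, 2, 1, 0, 1, 1, 2, 1, 0, 1, 0, 1]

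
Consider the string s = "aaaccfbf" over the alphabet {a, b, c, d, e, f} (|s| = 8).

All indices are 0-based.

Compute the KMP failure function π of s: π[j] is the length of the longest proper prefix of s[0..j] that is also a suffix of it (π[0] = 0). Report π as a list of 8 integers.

π[0] = 0
j=1 s[j]='a': π[1]=1 (border 'a')
j=2 s[j]='a': π[2]=2 (border 'aa')
j=3 s[j]='c': k: 2→1→0; π[3]=0 (border '')
j=4 s[j]='c': π[4]=0 (border '')
j=5 s[j]='f': π[5]=0 (border '')
j=6 s[j]='b': π[6]=0 (border '')
j=7 s[j]='f': π[7]=0 (border '')

[0, 1, 2, 0, 0, 0, 0, 0]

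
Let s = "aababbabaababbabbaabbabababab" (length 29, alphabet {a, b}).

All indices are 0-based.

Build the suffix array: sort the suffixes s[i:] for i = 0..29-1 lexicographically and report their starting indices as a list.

rank→(start, suffix):
  0 → (0, 'aababbabaababbabbaabbabababab')
  1 → (8, 'aababbabbaabbabababab')
  2 → (17, 'aabbabababab')
  3 → (27, 'ab')
  4 → (6, 'abaababbabbaabbabababab')
  5 → (25, 'abab')
  6 → (23, 'ababab')
  7 → (21, 'abababab')
  8 → (1, 'ababbabaababbabbaabbabababab')
  9 → (9, 'ababbabbaabbabababab')
  10 → (14, 'abbaabbabababab')
  11 → (3, 'abbabaababbabbaabbabababab')
  12 → (18, 'abbabababab')
  13 → (11, 'abbabbaabbabababab')
  14 → (28, 'b')
  15 → (7, 'baababbabbaabbabababab')
  16 → (16, 'baabbabababab')
  17 → (26, 'bab')
  18 → (5, 'babaababbabbaabbabababab')
  19 → (24, 'babab')
  20 → (22, 'bababab')
  21 → (20, 'babababab')
  22 → (13, 'babbaabbabababab')
  23 → (2, 'babbabaababbabbaabbabababab')
  24 → (10, 'babbabbaabbabababab')
  25 → (15, 'bbaabbabababab')
  26 → (4, 'bbabaababbabbaabbabababab')
  27 → (19, 'bbabababab')
  28 → (12, 'bbabbaabbabababab')

[0, 8, 17, 27, 6, 25, 23, 21, 1, 9, 14, 3, 18, 11, 28, 7, 16, 26, 5, 24, 22, 20, 13, 2, 10, 15, 4, 19, 12]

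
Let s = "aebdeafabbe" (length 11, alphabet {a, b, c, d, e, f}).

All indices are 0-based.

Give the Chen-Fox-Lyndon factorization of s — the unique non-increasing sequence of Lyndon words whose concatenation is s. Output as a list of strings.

["aebdeaf", "abbe"]

emit factor 1: 'aebdeaf' (i=0, period=7)
emit factor 2: 'abbe' (i=7, period=4)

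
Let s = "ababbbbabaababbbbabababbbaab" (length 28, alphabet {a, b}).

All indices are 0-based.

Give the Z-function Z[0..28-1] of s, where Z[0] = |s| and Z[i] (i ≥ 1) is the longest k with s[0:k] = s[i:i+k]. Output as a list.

[28, 0, 2, 0, 0, 0, 0, 3, 0, 1, 10, 0, 2, 0, 0, 0, 0, 4, 0, 6, 0, 2, 0, 0, 0, 1, 2, 0]

Z[0]=28
i=1: i≥r, start 0; Z[1]=0
i=2: i≥r, start 0; Z[2]=2 scan→box=[2,4)
i=3: min(r-i=1, Z[1]=0)=0; Z[3]=0
i=4: i≥r, start 0; Z[4]=0
i=5: i≥r, start 0; Z[5]=0
i=6: i≥r, start 0; Z[6]=0
i=7: i≥r, start 0; Z[7]=3 scan→box=[7,10)
i=8: min(r-i=2, Z[1]=0)=0; Z[8]=0
i=9: min(r-i=1, Z[2]=2)=1; Z[9]=1
i=10: i≥r, start 0; Z[10]=10 scan→box=[10,20)
i=11: min(r-i=9, Z[1]=0)=0; Z[11]=0
i=12: min(r-i=8, Z[2]=2)=2; Z[12]=2
i=13: min(r-i=7, Z[3]=0)=0; Z[13]=0
i=14: min(r-i=6, Z[4]=0)=0; Z[14]=0
i=15: min(r-i=5, Z[5]=0)=0; Z[15]=0
i=16: min(r-i=4, Z[6]=0)=0; Z[16]=0
i=17: min(r-i=3, Z[7]=3)=3; Z[17]=4 scan→box=[17,21)
i=18: min(r-i=3, Z[1]=0)=0; Z[18]=0
i=19: min(r-i=2, Z[2]=2)=2; Z[19]=6 scan→box=[19,25)
i=20: min(r-i=5, Z[1]=0)=0; Z[20]=0
i=21: min(r-i=4, Z[2]=2)=2; Z[21]=2
i=22: min(r-i=3, Z[3]=0)=0; Z[22]=0
i=23: min(r-i=2, Z[4]=0)=0; Z[23]=0
i=24: min(r-i=1, Z[5]=0)=0; Z[24]=0
i=25: i≥r, start 0; Z[25]=1 scan→box=[25,26)
i=26: i≥r, start 0; Z[26]=2 scan→box=[26,28)
i=27: min(r-i=1, Z[1]=0)=0; Z[27]=0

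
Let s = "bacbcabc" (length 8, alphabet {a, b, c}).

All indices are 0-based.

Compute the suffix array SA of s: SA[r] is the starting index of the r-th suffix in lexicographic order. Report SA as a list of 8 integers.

rank→(start, suffix):
  0 → (5, 'abc')
  1 → (1, 'acbcabc')
  2 → (0, 'bacbcabc')
  3 → (6, 'bc')
  4 → (3, 'bcabc')
  5 → (7, 'c')
  6 → (4, 'cabc')
  7 → (2, 'cbcabc')

[5, 1, 0, 6, 3, 7, 4, 2]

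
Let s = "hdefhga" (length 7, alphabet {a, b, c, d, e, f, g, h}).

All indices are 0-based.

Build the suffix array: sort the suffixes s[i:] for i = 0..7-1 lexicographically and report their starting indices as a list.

[6, 1, 2, 3, 5, 0, 4]

rank | idx | suffix
   0 |   6 | a
   1 |   1 | defhga
   2 |   2 | efhga
   3 |   3 | fhga
   4 |   5 | ga
   5 |   0 | hdefhga
   6 |   4 | hga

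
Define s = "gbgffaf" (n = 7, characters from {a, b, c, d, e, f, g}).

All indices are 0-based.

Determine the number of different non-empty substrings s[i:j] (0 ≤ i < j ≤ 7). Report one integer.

rank→(start, suffix):
  0 → (5, 'af')
  1 → (1, 'bgffaf')
  2 → (6, 'f')
  3 → (4, 'faf')
  4 → (3, 'ffaf')
  5 → (0, 'gbgffaf')
  6 → (2, 'gffaf')

SA = [5, 1, 6, 4, 3, 0, 2]
rank  pair      lcp
   1  s[5:],s[1:]  0  ''
   2  s[1:],s[6:]  0  ''
   3  s[6:],s[4:]  1  'f'
   4  s[4:],s[3:]  1  'f'
   5  s[3:],s[0:]  0  ''
   6  s[0:],s[2:]  1  'g'

n(n+1)/2 = 7·8/2 = 28
Σ LCP = 0 + 0 + 0 + 1 + 1 + 0 + 1 = 3
distinct = 28 − 3 = 25

25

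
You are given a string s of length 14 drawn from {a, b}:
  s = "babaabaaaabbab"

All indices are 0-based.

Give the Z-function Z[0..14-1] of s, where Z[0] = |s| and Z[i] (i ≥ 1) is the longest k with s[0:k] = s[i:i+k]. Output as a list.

[14, 0, 2, 0, 0, 2, 0, 0, 0, 0, 1, 3, 0, 1]

Z[0]=14
i=1: outside box; Z[1]=0
i=2: outside box; Z[2]=2 scan→box=[2,4)
i=3: min(r-i=1, Z[1]=0)=0; Z[3]=0
i=4: outside box; Z[4]=0
i=5: outside box; Z[5]=2 scan→box=[5,7)
i=6: min(r-i=1, Z[1]=0)=0; Z[6]=0
i=7: outside box; Z[7]=0
i=8: outside box; Z[8]=0
i=9: outside box; Z[9]=0
i=10: outside box; Z[10]=1 scan→box=[10,11)
i=11: outside box; Z[11]=3 scan→box=[11,14)
i=12: min(r-i=2, Z[1]=0)=0; Z[12]=0
i=13: min(r-i=1, Z[2]=2)=1; Z[13]=1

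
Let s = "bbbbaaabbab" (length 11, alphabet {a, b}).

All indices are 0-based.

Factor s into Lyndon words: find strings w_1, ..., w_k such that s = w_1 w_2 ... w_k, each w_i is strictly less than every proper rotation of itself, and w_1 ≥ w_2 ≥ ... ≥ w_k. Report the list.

emit factor 1: 'b' (i=0, period=1)
emit factor 2: 'b' (i=1, period=1)
emit factor 3: 'b' (i=2, period=1)
emit factor 4: 'b' (i=3, period=1)
emit factor 5: 'aaabbab' (i=4, period=7)

["b", "b", "b", "b", "aaabbab"]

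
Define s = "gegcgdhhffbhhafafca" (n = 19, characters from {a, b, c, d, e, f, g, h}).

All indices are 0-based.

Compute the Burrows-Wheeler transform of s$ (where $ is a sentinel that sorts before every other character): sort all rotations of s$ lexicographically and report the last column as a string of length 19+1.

rank  rotation              last
    0  $gegcgdhhffbhhafafca  a
    1  a$gegcgdhhffbhhafafc  c
    2  afafca$gegcgdhhffbhh  h
    3  afca$gegcgdhhffbhhaf  f
    4  bhhafafca$gegcgdhhff  f
    5  ca$gegcgdhhffbhhafaf  f
    6  cgdhhffbhhafafca$geg  g
    7  dhhffbhhafafca$gegcg  g
    8  egcgdhhffbhhafafca$g  g
    9  fafca$gegcgdhhffbhha  a
   10  fbhhafafca$gegcgdhhf  f
   11  fca$gegcgdhhffbhhafa  a
   12  ffbhhafafca$gegcgdhh  h
   13  gcgdhhffbhhafafca$ge  e
   14  gdhhffbhhafafca$gegc  c
   15  gegcgdhhffbhhafafca$  $
   16  hafafca$gegcgdhhffbh  h
   17  hffbhhafafca$gegcgdh  h
   18  hhafafca$gegcgdhhffb  b
   19  hhffbhhafafca$gegcgd  d

achfffgggafahec$hhbd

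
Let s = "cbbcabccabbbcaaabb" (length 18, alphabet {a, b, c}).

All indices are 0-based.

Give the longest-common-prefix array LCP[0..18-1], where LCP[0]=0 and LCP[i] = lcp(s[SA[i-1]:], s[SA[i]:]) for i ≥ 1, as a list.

rank→(start, suffix):
  0 → (13, 'aaabb')
  1 → (14, 'aabb')
  2 → (15, 'abb')
  3 → (8, 'abbbcaaabb')
  4 → (4, 'abccabbbcaaabb')
  5 → (17, 'b')
  6 → (16, 'bb')
  7 → (9, 'bbbcaaabb')
  8 → (10, 'bbcaaabb')
  9 → (1, 'bbcabccabbbcaaabb')
  10 → (11, 'bcaaabb')
  11 → (2, 'bcabccabbbcaaabb')
  12 → (5, 'bccabbbcaaabb')
  13 → (12, 'caaabb')
  14 → (7, 'cabbbcaaabb')
  15 → (3, 'cabccabbbcaaabb')
  16 → (0, 'cbbcabccabbbcaaabb')
  17 → (6, 'ccabbbcaaabb')

SA = [13, 14, 15, 8, 4, 17, 16, 9, 10, 1, 11, 2, 5, 12, 7, 3, 0, 6]
[i] adj suffixes → lcp
  [1] 13/14 → 2 ('aa')
  [2] 14/15 → 1 ('a')
  [3] 15/8 → 3 ('abb')
  [4] 8/4 → 2 ('ab')
  [5] 4/17 → 0 ('')
  [6] 17/16 → 1 ('b')
  [7] 16/9 → 2 ('bb')
  [8] 9/10 → 2 ('bb')
  [9] 10/1 → 4 ('bbca')
  [10] 1/11 → 1 ('b')
  [11] 11/2 → 3 ('bca')
  [12] 2/5 → 2 ('bc')
  [13] 5/12 → 0 ('')
  [14] 12/7 → 2 ('ca')
  [15] 7/3 → 3 ('cab')
  [16] 3/0 → 1 ('c')
  [17] 0/6 → 1 ('c')

[0, 2, 1, 3, 2, 0, 1, 2, 2, 4, 1, 3, 2, 0, 2, 3, 1, 1]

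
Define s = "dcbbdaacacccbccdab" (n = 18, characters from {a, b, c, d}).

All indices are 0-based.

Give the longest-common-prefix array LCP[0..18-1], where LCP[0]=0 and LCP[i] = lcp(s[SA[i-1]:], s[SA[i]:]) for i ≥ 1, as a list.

sorted suffixes:
  #0 SA[0]=5  'aacacccbccdab'
  #1 SA[1]=16  'ab'
  #2 SA[2]=6  'acacccbccdab'
  #3 SA[3]=8  'acccbccdab'
  #4 SA[4]=17  'b'
  #5 SA[5]=2  'bbdaacacccbccdab'
  #6 SA[6]=12  'bccdab'
  #7 SA[7]=3  'bdaacacccbccdab'
  #8 SA[8]=7  'cacccbccdab'
  #9 SA[9]=1  'cbbdaacacccbccdab'
  #10 SA[10]=11  'cbccdab'
  #11 SA[11]=10  'ccbccdab'
  #12 SA[12]=9  'cccbccdab'
  #13 SA[13]=13  'ccdab'
  #14 SA[14]=14  'cdab'
  #15 SA[15]=4  'daacacccbccdab'
  #16 SA[16]=15  'dab'
  #17 SA[17]=0  'dcbbdaacacccbccdab'

SA = [5, 16, 6, 8, 17, 2, 12, 3, 7, 1, 11, 10, 9, 13, 14, 4, 15, 0]
[i] adj suffixes → lcp
  [1] 5/16 → 1 ('a')
  [2] 16/6 → 1 ('a')
  [3] 6/8 → 2 ('ac')
  [4] 8/17 → 0 ('')
  [5] 17/2 → 1 ('b')
  [6] 2/12 → 1 ('b')
  [7] 12/3 → 1 ('b')
  [8] 3/7 → 0 ('')
  [9] 7/1 → 1 ('c')
  [10] 1/11 → 2 ('cb')
  [11] 11/10 → 1 ('c')
  [12] 10/9 → 2 ('cc')
  [13] 9/13 → 2 ('cc')
  [14] 13/14 → 1 ('c')
  [15] 14/4 → 0 ('')
  [16] 4/15 → 2 ('da')
  [17] 15/0 → 1 ('d')

[0, 1, 1, 2, 0, 1, 1, 1, 0, 1, 2, 1, 2, 2, 1, 0, 2, 1]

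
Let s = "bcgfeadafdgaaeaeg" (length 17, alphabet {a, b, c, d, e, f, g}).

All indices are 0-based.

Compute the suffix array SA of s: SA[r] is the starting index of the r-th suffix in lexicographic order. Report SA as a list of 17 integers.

rank | idx | suffix
   0 |  11 | aaeaeg
   1 |   5 | adafdgaaeaeg
   2 |  12 | aeaeg
   3 |  14 | aeg
   4 |   7 | afdgaaeaeg
   5 |   0 | bcgfeadafdgaaeaeg
   6 |   1 | cgfeadafdgaaeaeg
   7 |   6 | dafdgaaeaeg
   8 |   9 | dgaaeaeg
   9 |   4 | eadafdgaaeaeg
  10 |  13 | eaeg
  11 |  15 | eg
  12 |   8 | fdgaaeaeg
  13 |   3 | feadafdgaaeaeg
  14 |  16 | g
  15 |  10 | gaaeaeg
  16 |   2 | gfeadafdgaaeaeg

[11, 5, 12, 14, 7, 0, 1, 6, 9, 4, 13, 15, 8, 3, 16, 10, 2]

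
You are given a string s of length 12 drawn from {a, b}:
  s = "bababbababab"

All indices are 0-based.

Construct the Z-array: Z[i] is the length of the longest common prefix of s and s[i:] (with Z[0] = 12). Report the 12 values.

Z[0]=12
i=1: fresh scan; Z[1]=0
i=2: fresh scan; Z[2]=3 extend→box=[2,5)
i=3: min(r-i=2, Z[1]=0)=0; Z[3]=0
i=4: min(r-i=1, Z[2]=3)=1; Z[4]=1
i=5: fresh scan; Z[5]=5 extend→box=[5,10)
i=6: min(r-i=4, Z[1]=0)=0; Z[6]=0
i=7: min(r-i=3, Z[2]=3)=3; Z[7]=5 extend→box=[7,12)
i=8: min(r-i=4, Z[1]=0)=0; Z[8]=0
i=9: min(r-i=3, Z[2]=3)=3; Z[9]=3
i=10: min(r-i=2, Z[3]=0)=0; Z[10]=0
i=11: min(r-i=1, Z[4]=1)=1; Z[11]=1

[12, 0, 3, 0, 1, 5, 0, 5, 0, 3, 0, 1]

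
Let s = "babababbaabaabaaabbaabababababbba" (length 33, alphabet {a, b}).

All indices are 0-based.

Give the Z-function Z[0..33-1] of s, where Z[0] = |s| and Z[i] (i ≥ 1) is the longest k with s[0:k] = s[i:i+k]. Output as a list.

Z[0]=33
i=1: outside box; Z[1]=0
i=2: outside box; Z[2]=5 extend→box=[2,7)
i=3: min(r-i=4, Z[1]=0)=0; Z[3]=0
i=4: min(r-i=3, Z[2]=5)=3; Z[4]=3
i=5: min(r-i=2, Z[3]=0)=0; Z[5]=0
i=6: min(r-i=1, Z[4]=3)=1; Z[6]=1
i=7: outside box; Z[7]=2 extend→box=[7,9)
i=8: min(r-i=1, Z[1]=0)=0; Z[8]=0
i=9: outside box; Z[9]=0
i=10: outside box; Z[10]=2 extend→box=[10,12)
i=11: min(r-i=1, Z[1]=0)=0; Z[11]=0
i=12: outside box; Z[12]=0
i=13: outside box; Z[13]=2 extend→box=[13,15)
i=14: min(r-i=1, Z[1]=0)=0; Z[14]=0
i=15: outside box; Z[15]=0
i=16: outside box; Z[16]=0
i=17: outside box; Z[17]=1 extend→box=[17,18)
i=18: outside box; Z[18]=2 extend→box=[18,20)
i=19: min(r-i=1, Z[1]=0)=0; Z[19]=0
i=20: outside box; Z[20]=0
i=21: outside box; Z[21]=7 extend→box=[21,28)
i=22: min(r-i=6, Z[1]=0)=0; Z[22]=0
i=23: min(r-i=5, Z[2]=5)=5; Z[23]=8 extend→box=[23,31)
i=24: min(r-i=7, Z[1]=0)=0; Z[24]=0
i=25: min(r-i=6, Z[2]=5)=5; Z[25]=5
i=26: min(r-i=5, Z[3]=0)=0; Z[26]=0
i=27: min(r-i=4, Z[4]=3)=3; Z[27]=3
i=28: min(r-i=3, Z[5]=0)=0; Z[28]=0
i=29: min(r-i=2, Z[6]=1)=1; Z[29]=1
i=30: min(r-i=1, Z[7]=2)=1; Z[30]=1
i=31: outside box; Z[31]=2 extend→box=[31,33)
i=32: min(r-i=1, Z[1]=0)=0; Z[32]=0

[33, 0, 5, 0, 3, 0, 1, 2, 0, 0, 2, 0, 0, 2, 0, 0, 0, 1, 2, 0, 0, 7, 0, 8, 0, 5, 0, 3, 0, 1, 1, 2, 0]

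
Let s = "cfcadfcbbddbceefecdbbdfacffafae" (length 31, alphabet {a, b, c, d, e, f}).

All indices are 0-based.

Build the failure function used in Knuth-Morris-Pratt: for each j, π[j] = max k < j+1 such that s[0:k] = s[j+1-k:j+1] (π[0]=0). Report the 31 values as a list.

[0, 0, 1, 0, 0, 0, 1, 0, 0, 0, 0, 0, 1, 0, 0, 0, 0, 1, 0, 0, 0, 0, 0, 0, 1, 2, 0, 0, 0, 0, 0]

π[0] = 0
j=1 s[j]='f': π[1]=0 (border '')
j=2 s[j]='c': π[2]=1 (border 'c')
j=3 s[j]='a': k: 1→0; π[3]=0 (border '')
j=4 s[j]='d': π[4]=0 (border '')
j=5 s[j]='f': π[5]=0 (border '')
j=6 s[j]='c': π[6]=1 (border 'c')
j=7 s[j]='b': k: 1→0; π[7]=0 (border '')
j=8 s[j]='b': π[8]=0 (border '')
j=9 s[j]='d': π[9]=0 (border '')
j=10 s[j]='d': π[10]=0 (border '')
j=11 s[j]='b': π[11]=0 (border '')
j=12 s[j]='c': π[12]=1 (border 'c')
j=13 s[j]='e': k: 1→0; π[13]=0 (border '')
j=14 s[j]='e': π[14]=0 (border '')
j=15 s[j]='f': π[15]=0 (border '')
j=16 s[j]='e': π[16]=0 (border '')
j=17 s[j]='c': π[17]=1 (border 'c')
j=18 s[j]='d': k: 1→0; π[18]=0 (border '')
j=19 s[j]='b': π[19]=0 (border '')
j=20 s[j]='b': π[20]=0 (border '')
j=21 s[j]='d': π[21]=0 (border '')
j=22 s[j]='f': π[22]=0 (border '')
j=23 s[j]='a': π[23]=0 (border '')
j=24 s[j]='c': π[24]=1 (border 'c')
j=25 s[j]='f': π[25]=2 (border 'cf')
j=26 s[j]='f': k: 2→0; π[26]=0 (border '')
j=27 s[j]='a': π[27]=0 (border '')
j=28 s[j]='f': π[28]=0 (border '')
j=29 s[j]='a': π[29]=0 (border '')
j=30 s[j]='e': π[30]=0 (border '')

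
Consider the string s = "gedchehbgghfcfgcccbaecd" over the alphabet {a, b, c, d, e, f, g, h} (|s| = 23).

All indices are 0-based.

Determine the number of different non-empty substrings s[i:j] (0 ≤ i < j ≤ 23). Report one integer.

260

sorted suffixes:
  #0 SA[0]=19  'aecd'
  #1 SA[1]=18  'baecd'
  #2 SA[2]=7  'bgghfcfgcccbaecd'
  #3 SA[3]=17  'cbaecd'
  #4 SA[4]=16  'ccbaecd'
  #5 SA[5]=15  'cccbaecd'
  #6 SA[6]=21  'cd'
  #7 SA[7]=12  'cfgcccbaecd'
  #8 SA[8]=3  'chehbgghfcfgcccbaecd'
  #9 SA[9]=22  'd'
  #10 SA[10]=2  'dchehbgghfcfgcccbaecd'
  #11 SA[11]=20  'ecd'
  #12 SA[12]=1  'edchehbgghfcfgcccbaecd'
  #13 SA[13]=5  'ehbgghfcfgcccbaecd'
  #14 SA[14]=11  'fcfgcccbaecd'
  #15 SA[15]=13  'fgcccbaecd'
  #16 SA[16]=14  'gcccbaecd'
  #17 SA[17]=0  'gedchehbgghfcfgcccbaecd'
  #18 SA[18]=8  'gghfcfgcccbaecd'
  #19 SA[19]=9  'ghfcfgcccbaecd'
  #20 SA[20]=6  'hbgghfcfgcccbaecd'
  #21 SA[21]=4  'hehbgghfcfgcccbaecd'
  #22 SA[22]=10  'hfcfgcccbaecd'

SA = [19, 18, 7, 17, 16, 15, 21, 12, 3, 22, 2, 20, 1, 5, 11, 13, 14, 0, 8, 9, 6, 4, 10]
rank  pair      lcp
   1  s[19:],s[18:]  0  ''
   2  s[18:],s[7:]  1  'b'
   3  s[7:],s[17:]  0  ''
   4  s[17:],s[16:]  1  'c'
   5  s[16:],s[15:]  2  'cc'
   6  s[15:],s[21:]  1  'c'
   7  s[21:],s[12:]  1  'c'
   8  s[12:],s[3:]  1  'c'
   9  s[3:],s[22:]  0  ''
  10  s[22:],s[2:]  1  'd'
  11  s[2:],s[20:]  0  ''
  12  s[20:],s[1:]  1  'e'
  13  s[1:],s[5:]  1  'e'
  14  s[5:],s[11:]  0  ''
  15  s[11:],s[13:]  1  'f'
  16  s[13:],s[14:]  0  ''
  17  s[14:],s[0:]  1  'g'
  18  s[0:],s[8:]  1  'g'
  19  s[8:],s[9:]  1  'g'
  20  s[9:],s[6:]  0  ''
  21  s[6:],s[4:]  1  'h'
  22  s[4:],s[10:]  1  'h'

n(n+1)/2 = 23·24/2 = 276
Σ LCP = 0 + 0 + 1 + 0 + 1 + 2 + 1 + 1 + 1 + 0 + 1 + 0 + 1 + 1 + 0 + 1 + 0 + 1 + 1 + 1 + 0 + 1 + 1 = 16
distinct = 276 − 16 = 260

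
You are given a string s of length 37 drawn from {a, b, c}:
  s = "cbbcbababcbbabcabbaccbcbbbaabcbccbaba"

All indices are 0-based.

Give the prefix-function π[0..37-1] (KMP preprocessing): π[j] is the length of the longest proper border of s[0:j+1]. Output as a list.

π[0] = 0
j=1 s[j]='b': π[1]=0 (border '')
j=2 s[j]='b': π[2]=0 (border '')
j=3 s[j]='c': π[3]=1 (border 'c')
j=4 s[j]='b': π[4]=2 (border 'cb')
j=5 s[j]='a': k: 2→0; π[5]=0 (border '')
j=6 s[j]='b': π[6]=0 (border '')
j=7 s[j]='a': π[7]=0 (border '')
j=8 s[j]='b': π[8]=0 (border '')
j=9 s[j]='c': π[9]=1 (border 'c')
j=10 s[j]='b': π[10]=2 (border 'cb')
j=11 s[j]='b': π[11]=3 (border 'cbb')
j=12 s[j]='a': k: 3→0; π[12]=0 (border '')
j=13 s[j]='b': π[13]=0 (border '')
j=14 s[j]='c': π[14]=1 (border 'c')
j=15 s[j]='a': k: 1→0; π[15]=0 (border '')
j=16 s[j]='b': π[16]=0 (border '')
j=17 s[j]='b': π[17]=0 (border '')
j=18 s[j]='a': π[18]=0 (border '')
j=19 s[j]='c': π[19]=1 (border 'c')
j=20 s[j]='c': k: 1→0; π[20]=1 (border 'c')
j=21 s[j]='b': π[21]=2 (border 'cb')
j=22 s[j]='c': k: 2→0; π[22]=1 (border 'c')
j=23 s[j]='b': π[23]=2 (border 'cb')
j=24 s[j]='b': π[24]=3 (border 'cbb')
j=25 s[j]='b': k: 3→0; π[25]=0 (border '')
j=26 s[j]='a': π[26]=0 (border '')
j=27 s[j]='a': π[27]=0 (border '')
j=28 s[j]='b': π[28]=0 (border '')
j=29 s[j]='c': π[29]=1 (border 'c')
j=30 s[j]='b': π[30]=2 (border 'cb')
j=31 s[j]='c': k: 2→0; π[31]=1 (border 'c')
j=32 s[j]='c': k: 1→0; π[32]=1 (border 'c')
j=33 s[j]='b': π[33]=2 (border 'cb')
j=34 s[j]='a': k: 2→0; π[34]=0 (border '')
j=35 s[j]='b': π[35]=0 (border '')
j=36 s[j]='a': π[36]=0 (border '')

[0, 0, 0, 1, 2, 0, 0, 0, 0, 1, 2, 3, 0, 0, 1, 0, 0, 0, 0, 1, 1, 2, 1, 2, 3, 0, 0, 0, 0, 1, 2, 1, 1, 2, 0, 0, 0]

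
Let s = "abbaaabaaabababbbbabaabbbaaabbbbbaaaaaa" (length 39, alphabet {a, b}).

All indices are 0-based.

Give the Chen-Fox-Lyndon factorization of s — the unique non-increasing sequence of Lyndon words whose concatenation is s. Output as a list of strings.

["abb", "aaabaaabababbbbabaabbbaaabbbbb", "a", "a", "a", "a", "a", "a"]

emit factor 1: 'abb' (i=0, period=3)
emit factor 2: 'aaabaaabababbbbabaabbbaaabbbbb' (i=3, period=30)
emit factor 3: 'a' (i=33, period=1)
emit factor 4: 'a' (i=34, period=1)
emit factor 5: 'a' (i=35, period=1)
emit factor 6: 'a' (i=36, period=1)
emit factor 7: 'a' (i=37, period=1)
emit factor 8: 'a' (i=38, period=1)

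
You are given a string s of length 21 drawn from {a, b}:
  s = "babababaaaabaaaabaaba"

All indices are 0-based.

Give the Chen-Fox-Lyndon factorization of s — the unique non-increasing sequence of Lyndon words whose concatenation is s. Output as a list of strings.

emit factor 1: 'b' (i=0, period=1)
emit factor 2: 'ab' (i=1, period=2)
emit factor 3: 'ab' (i=3, period=2)
emit factor 4: 'ab' (i=5, period=2)
emit factor 5: 'aaaabaaaabaab' (i=7, period=13)
emit factor 6: 'a' (i=20, period=1)

["b", "ab", "ab", "ab", "aaaabaaaabaab", "a"]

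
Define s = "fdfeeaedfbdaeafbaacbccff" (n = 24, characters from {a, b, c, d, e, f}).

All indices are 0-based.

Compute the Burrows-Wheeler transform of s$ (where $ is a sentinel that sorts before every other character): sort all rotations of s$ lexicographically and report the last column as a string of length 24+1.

fbadeefcfabcbefeaaffad$dc

rank  rotation                   last
    0  $fdfeeaedfbdaeafbaacbccff  f
    1  aacbccff$fdfeeaedfbdaeafb  b
    2  acbccff$fdfeeaedfbdaeafba  a
    3  aeafbaacbccff$fdfeeaedfbd  d
    4  aedfbdaeafbaacbccff$fdfee  e
    5  afbaacbccff$fdfeeaedfbdae  e
    6  baacbccff$fdfeeaedfbdaeaf  f
    7  bccff$fdfeeaedfbdaeafbaac  c
    8  bdaeafbaacbccff$fdfeeaedf  f
    9  cbccff$fdfeeaedfbdaeafbaa  a
   10  ccff$fdfeeaedfbdaeafbaacb  b
   11  cff$fdfeeaedfbdaeafbaacbc  c
   12  daeafbaacbccff$fdfeeaedfb  b
   13  dfbdaeafbaacbccff$fdfeeae  e
   14  dfeeaedfbdaeafbaacbccff$f  f
   15  eaedfbdaeafbaacbccff$fdfe  e
   16  eafbaacbccff$fdfeeaedfbda  a
   17  edfbdaeafbaacbccff$fdfeea  a
   18  eeaedfbdaeafbaacbccff$fdf  f
   19  f$fdfeeaedfbdaeafbaacbccf  f
   20  fbaacbccff$fdfeeaedfbdaea  a
   21  fbdaeafbaacbccff$fdfeeaed  d
   22  fdfeeaedfbdaeafbaacbccff$  $
   23  feeaedfbdaeafbaacbccff$fd  d
   24  ff$fdfeeaedfbdaeafbaacbcc  c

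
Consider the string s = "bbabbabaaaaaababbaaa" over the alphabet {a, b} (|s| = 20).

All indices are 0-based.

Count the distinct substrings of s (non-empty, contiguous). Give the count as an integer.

158

sorted suffixes:
  #0 SA[0]=19  'a'
  #1 SA[1]=18  'aa'
  #2 SA[2]=17  'aaa'
  #3 SA[3]=7  'aaaaaababbaaa'
  #4 SA[4]=8  'aaaaababbaaa'
  #5 SA[5]=9  'aaaababbaaa'
  #6 SA[6]=10  'aaababbaaa'
  #7 SA[7]=11  'aababbaaa'
  #8 SA[8]=5  'abaaaaaababbaaa'
  #9 SA[9]=12  'ababbaaa'
  #10 SA[10]=14  'abbaaa'
  #11 SA[11]=2  'abbabaaaaaababbaaa'
  #12 SA[12]=16  'baaa'
  #13 SA[13]=6  'baaaaaababbaaa'
  #14 SA[14]=4  'babaaaaaababbaaa'
  #15 SA[15]=13  'babbaaa'
  #16 SA[16]=1  'babbabaaaaaababbaaa'
  #17 SA[17]=15  'bbaaa'
  #18 SA[18]=3  'bbabaaaaaababbaaa'
  #19 SA[19]=0  'bbabbabaaaaaababbaaa'

SA = [19, 18, 17, 7, 8, 9, 10, 11, 5, 12, 14, 2, 16, 6, 4, 13, 1, 15, 3, 0]
[i] adj suffixes → lcp
  [1] 19/18 → 1 ('a')
  [2] 18/17 → 2 ('aa')
  [3] 17/7 → 3 ('aaa')
  [4] 7/8 → 5 ('aaaaa')
  [5] 8/9 → 4 ('aaaa')
  [6] 9/10 → 3 ('aaa')
  [7] 10/11 → 2 ('aa')
  [8] 11/5 → 1 ('a')
  [9] 5/12 → 3 ('aba')
  [10] 12/14 → 2 ('ab')
  [11] 14/2 → 4 ('abba')
  [12] 2/16 → 0 ('')
  [13] 16/6 → 4 ('baaa')
  [14] 6/4 → 2 ('ba')
  [15] 4/13 → 3 ('bab')
  [16] 13/1 → 5 ('babba')
  [17] 1/15 → 1 ('b')
  [18] 15/3 → 3 ('bba')
  [19] 3/0 → 4 ('bbab')

n(n+1)/2 = 20·21/2 = 210
Σ LCP = 0 + 1 + 2 + 3 + 5 + 4 + 3 + 2 + 1 + 3 + 2 + 4 + 0 + 4 + 2 + 3 + 5 + 1 + 3 + 4 = 52
distinct = 210 − 52 = 158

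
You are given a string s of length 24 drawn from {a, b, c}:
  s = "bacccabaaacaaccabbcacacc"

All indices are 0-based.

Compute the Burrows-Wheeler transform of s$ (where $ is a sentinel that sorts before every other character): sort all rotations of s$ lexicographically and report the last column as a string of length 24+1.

rank  rotation                   last
    0  $bacccabaaacaaccabbcacacc  c
    1  aaacaaccabbcacacc$bacccab  b
    2  aacaaccabbcacacc$bacccaba  a
    3  aaccabbcacacc$bacccabaaac  c
    4  abaaacaaccabbcacacc$baccc  c
    5  abbcacacc$bacccabaaacaacc  c
    6  acaaccabbcacacc$bacccabaa  a
    7  acacc$bacccabaaacaaccabbc  c
    8  acc$bacccabaaacaaccabbcac  c
    9  accabbcacacc$bacccabaaaca  a
   10  acccabaaacaaccabbcacacc$b  b
   11  baaacaaccabbcacacc$baccca  a
   12  bacccabaaacaaccabbcacacc$  $
   13  bbcacacc$bacccabaaacaacca  a
   14  bcacacc$bacccabaaacaaccab  b
   15  c$bacccabaaacaaccabbcacac  c
   16  caaccabbcacacc$bacccabaaa  a
   17  cabaaacaaccabbcacacc$bacc  c
   18  cabbcacacc$bacccabaaacaac  c
   19  cacacc$bacccabaaacaaccabb  b
   20  cacc$bacccabaaacaaccabbca  a
   21  cc$bacccabaaacaaccabbcaca  a
   22  ccabaaacaaccabbcacacc$bac  c
   23  ccabbcacacc$bacccabaaacaa  a
   24  cccabaaacaaccabbcacacc$ba  a

cbacccaccaba$abcaccbaacaa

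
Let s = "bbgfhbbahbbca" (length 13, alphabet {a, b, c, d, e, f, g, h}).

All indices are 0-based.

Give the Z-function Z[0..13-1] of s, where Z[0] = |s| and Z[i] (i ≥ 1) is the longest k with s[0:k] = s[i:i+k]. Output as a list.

Z[0]=13
i=1: outside box; Z[1]=1 grow→box=[1,2)
i=2: outside box; Z[2]=0
i=3: outside box; Z[3]=0
i=4: outside box; Z[4]=0
i=5: outside box; Z[5]=2 grow→box=[5,7)
i=6: min(r-i=1, Z[1]=1)=1; Z[6]=1
i=7: outside box; Z[7]=0
i=8: outside box; Z[8]=0
i=9: outside box; Z[9]=2 grow→box=[9,11)
i=10: min(r-i=1, Z[1]=1)=1; Z[10]=1
i=11: outside box; Z[11]=0
i=12: outside box; Z[12]=0

[13, 1, 0, 0, 0, 2, 1, 0, 0, 2, 1, 0, 0]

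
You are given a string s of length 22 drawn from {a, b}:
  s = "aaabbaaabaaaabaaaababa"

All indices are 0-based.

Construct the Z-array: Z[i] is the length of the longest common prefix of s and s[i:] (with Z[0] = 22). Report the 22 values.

Z[0]=22
i=1: i≥r, start 0; Z[1]=2 extend→box=[1,3)
i=2: min(r-i=1, Z[1]=2)=1; Z[2]=1
i=3: i≥r, start 0; Z[3]=0
i=4: i≥r, start 0; Z[4]=0
i=5: i≥r, start 0; Z[5]=4 extend→box=[5,9)
i=6: min(r-i=3, Z[1]=2)=2; Z[6]=2
i=7: min(r-i=2, Z[2]=1)=1; Z[7]=1
i=8: min(r-i=1, Z[3]=0)=0; Z[8]=0
i=9: i≥r, start 0; Z[9]=3 extend→box=[9,12)
i=10: min(r-i=2, Z[1]=2)=2; Z[10]=4 extend→box=[10,14)
i=11: min(r-i=3, Z[1]=2)=2; Z[11]=2
i=12: min(r-i=2, Z[2]=1)=1; Z[12]=1
i=13: min(r-i=1, Z[3]=0)=0; Z[13]=0
i=14: i≥r, start 0; Z[14]=3 extend→box=[14,17)
i=15: min(r-i=2, Z[1]=2)=2; Z[15]=4 extend→box=[15,19)
i=16: min(r-i=3, Z[1]=2)=2; Z[16]=2
i=17: min(r-i=2, Z[2]=1)=1; Z[17]=1
i=18: min(r-i=1, Z[3]=0)=0; Z[18]=0
i=19: i≥r, start 0; Z[19]=1 extend→box=[19,20)
i=20: i≥r, start 0; Z[20]=0
i=21: i≥r, start 0; Z[21]=1 extend→box=[21,22)

[22, 2, 1, 0, 0, 4, 2, 1, 0, 3, 4, 2, 1, 0, 3, 4, 2, 1, 0, 1, 0, 1]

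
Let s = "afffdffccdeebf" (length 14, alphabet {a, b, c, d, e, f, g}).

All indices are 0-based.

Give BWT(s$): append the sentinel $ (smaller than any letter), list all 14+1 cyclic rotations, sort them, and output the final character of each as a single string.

rank  rotation         last
    0  $afffdffccdeebf  f
    1  afffdffccdeebf$  $
    2  bf$afffdffccdee  e
    3  ccdeebf$afffdff  f
    4  cdeebf$afffdffc  c
    5  deebf$afffdffcc  c
    6  dffccdeebf$afff  f
    7  ebf$afffdffccde  e
    8  eebf$afffdffccd  d
    9  f$afffdffccdeeb  b
   10  fccdeebf$afffdf  f
   11  fdffccdeebf$aff  f
   12  ffccdeebf$afffd  d
   13  ffdffccdeebf$af  f
   14  fffdffccdeebf$a  a

f$efccfedbffdfa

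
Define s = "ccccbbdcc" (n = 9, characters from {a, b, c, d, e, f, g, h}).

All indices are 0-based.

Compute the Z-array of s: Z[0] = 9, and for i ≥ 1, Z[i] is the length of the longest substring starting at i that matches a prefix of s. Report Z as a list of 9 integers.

[9, 3, 2, 1, 0, 0, 0, 2, 1]

Z[0]=9
i=1: outside box; Z[1]=3 grow→box=[1,4)
i=2: min(r-i=2, Z[1]=3)=2; Z[2]=2
i=3: min(r-i=1, Z[2]=2)=1; Z[3]=1
i=4: outside box; Z[4]=0
i=5: outside box; Z[5]=0
i=6: outside box; Z[6]=0
i=7: outside box; Z[7]=2 grow→box=[7,9)
i=8: min(r-i=1, Z[1]=3)=1; Z[8]=1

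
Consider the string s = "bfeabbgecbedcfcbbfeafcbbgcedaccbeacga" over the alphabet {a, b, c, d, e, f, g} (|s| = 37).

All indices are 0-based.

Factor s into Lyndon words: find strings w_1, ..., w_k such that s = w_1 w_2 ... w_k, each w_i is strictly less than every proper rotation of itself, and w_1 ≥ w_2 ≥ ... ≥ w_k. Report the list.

emit factor 1: 'bfe' (i=0, period=3)
emit factor 2: 'abbgecbedcfcbbfeafcbbgcedaccbeacg' (i=3, period=33)
emit factor 3: 'a' (i=36, period=1)

["bfe", "abbgecbedcfcbbfeafcbbgcedaccbeacg", "a"]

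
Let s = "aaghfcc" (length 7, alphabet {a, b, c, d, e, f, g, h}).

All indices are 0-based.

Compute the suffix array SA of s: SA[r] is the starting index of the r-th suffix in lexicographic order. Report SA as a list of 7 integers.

[0, 1, 6, 5, 4, 2, 3]

rank→(start, suffix):
  0 → (0, 'aaghfcc')
  1 → (1, 'aghfcc')
  2 → (6, 'c')
  3 → (5, 'cc')
  4 → (4, 'fcc')
  5 → (2, 'ghfcc')
  6 → (3, 'hfcc')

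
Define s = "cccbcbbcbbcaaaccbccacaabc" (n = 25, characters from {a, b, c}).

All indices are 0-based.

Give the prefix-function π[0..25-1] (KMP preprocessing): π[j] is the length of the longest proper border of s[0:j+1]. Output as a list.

[0, 1, 2, 0, 1, 0, 0, 1, 0, 0, 1, 0, 0, 0, 1, 2, 0, 1, 2, 0, 1, 0, 0, 0, 1]

π[0] = 0
j=1 s[j]='c': π[1]=1 (border 'c')
j=2 s[j]='c': π[2]=2 (border 'cc')
j=3 s[j]='b': k: 2→1→0; π[3]=0 (border '')
j=4 s[j]='c': π[4]=1 (border 'c')
j=5 s[j]='b': k: 1→0; π[5]=0 (border '')
j=6 s[j]='b': π[6]=0 (border '')
j=7 s[j]='c': π[7]=1 (border 'c')
j=8 s[j]='b': k: 1→0; π[8]=0 (border '')
j=9 s[j]='b': π[9]=0 (border '')
j=10 s[j]='c': π[10]=1 (border 'c')
j=11 s[j]='a': k: 1→0; π[11]=0 (border '')
j=12 s[j]='a': π[12]=0 (border '')
j=13 s[j]='a': π[13]=0 (border '')
j=14 s[j]='c': π[14]=1 (border 'c')
j=15 s[j]='c': π[15]=2 (border 'cc')
j=16 s[j]='b': k: 2→1→0; π[16]=0 (border '')
j=17 s[j]='c': π[17]=1 (border 'c')
j=18 s[j]='c': π[18]=2 (border 'cc')
j=19 s[j]='a': k: 2→1→0; π[19]=0 (border '')
j=20 s[j]='c': π[20]=1 (border 'c')
j=21 s[j]='a': k: 1→0; π[21]=0 (border '')
j=22 s[j]='a': π[22]=0 (border '')
j=23 s[j]='b': π[23]=0 (border '')
j=24 s[j]='c': π[24]=1 (border 'c')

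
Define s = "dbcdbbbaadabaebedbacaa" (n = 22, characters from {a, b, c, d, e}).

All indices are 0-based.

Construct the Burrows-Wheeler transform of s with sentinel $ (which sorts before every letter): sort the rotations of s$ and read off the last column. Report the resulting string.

aacbdbabbdabddeabaec$ab

rank  rotation                 last
    0  $dbcdbbbaadabaebedbacaa  a
    1  a$dbcdbbbaadabaebedbaca  a
    2  aa$dbcdbbbaadabaebedbac  c
    3  aadabaebedbacaa$dbcdbbb  b
    4  abaebedbacaa$dbcdbbbaad  d
    5  acaa$dbcdbbbaadabaebedb  b
    6  adabaebedbacaa$dbcdbbba  a
    7  aebedbacaa$dbcdbbbaadab  b
    8  baadabaebedbacaa$dbcdbb  b
    9  bacaa$dbcdbbbaadabaebed  d
   10  baebedbacaa$dbcdbbbaada  a
   11  bbaadabaebedbacaa$dbcdb  b
   12  bbbaadabaebedbacaa$dbcd  d
   13  bcdbbbaadabaebedbacaa$d  d
   14  bedbacaa$dbcdbbbaadabae  e
   15  caa$dbcdbbbaadabaebedba  a
   16  cdbbbaadabaebedbacaa$db  b
   17  dabaebedbacaa$dbcdbbbaa  a
   18  dbacaa$dbcdbbbaadabaebe  e
   19  dbbbaadabaebedbacaa$dbc  c
   20  dbcdbbbaadabaebedbacaa$  $
   21  ebedbacaa$dbcdbbbaadaba  a
   22  edbacaa$dbcdbbbaadabaeb  b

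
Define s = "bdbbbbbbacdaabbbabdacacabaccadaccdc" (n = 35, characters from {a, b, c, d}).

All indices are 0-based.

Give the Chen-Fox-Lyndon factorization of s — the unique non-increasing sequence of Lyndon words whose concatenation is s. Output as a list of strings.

emit factor 1: 'bd' (i=0, period=2)
emit factor 2: 'b' (i=2, period=1)
emit factor 3: 'b' (i=3, period=1)
emit factor 4: 'b' (i=4, period=1)
emit factor 5: 'b' (i=5, period=1)
emit factor 6: 'b' (i=6, period=1)
emit factor 7: 'b' (i=7, period=1)
emit factor 8: 'acd' (i=8, period=3)
emit factor 9: 'aabbbabdacacabaccadaccdc' (i=11, period=24)

["bd", "b", "b", "b", "b", "b", "b", "acd", "aabbbabdacacabaccadaccdc"]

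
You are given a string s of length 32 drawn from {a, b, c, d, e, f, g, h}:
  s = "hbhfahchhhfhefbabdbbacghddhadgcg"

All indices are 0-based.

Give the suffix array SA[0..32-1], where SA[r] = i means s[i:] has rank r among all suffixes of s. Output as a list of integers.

rank→(start, suffix):
  0 → (15, 'abdbbacghddhadgcg')
  1 → (20, 'acghddhadgcg')
  2 → (27, 'adgcg')
  3 → (4, 'ahchhhfhefbabdbbacghddhadgcg')
  4 → (14, 'babdbbacghddhadgcg')
  5 → (19, 'bacghddhadgcg')
  6 → (18, 'bbacghddhadgcg')
  7 → (16, 'bdbbacghddhadgcg')
  8 → (1, 'bhfahchhhfhefbabdbbacghddhadgcg')
  9 → (30, 'cg')
  10 → (21, 'cghddhadgcg')
  11 → (6, 'chhhfhefbabdbbacghddhadgcg')
  12 → (17, 'dbbacghddhadgcg')
  13 → (24, 'ddhadgcg')
  14 → (28, 'dgcg')
  15 → (25, 'dhadgcg')
  16 → (12, 'efbabdbbacghddhadgcg')
  17 → (3, 'fahchhhfhefbabdbbacghddhadgcg')
  18 → (13, 'fbabdbbacghddhadgcg')
  19 → (10, 'fhefbabdbbacghddhadgcg')
  20 → (31, 'g')
  21 → (29, 'gcg')
  22 → (22, 'ghddhadgcg')
  23 → (26, 'hadgcg')
  24 → (0, 'hbhfahchhhfhefbabdbbacghddhadgcg')
  25 → (5, 'hchhhfhefbabdbbacghddhadgcg')
  26 → (23, 'hddhadgcg')
  27 → (11, 'hefbabdbbacghddhadgcg')
  28 → (2, 'hfahchhhfhefbabdbbacghddhadgcg')
  29 → (9, 'hfhefbabdbbacghddhadgcg')
  30 → (8, 'hhfhefbabdbbacghddhadgcg')
  31 → (7, 'hhhfhefbabdbbacghddhadgcg')

[15, 20, 27, 4, 14, 19, 18, 16, 1, 30, 21, 6, 17, 24, 28, 25, 12, 3, 13, 10, 31, 29, 22, 26, 0, 5, 23, 11, 2, 9, 8, 7]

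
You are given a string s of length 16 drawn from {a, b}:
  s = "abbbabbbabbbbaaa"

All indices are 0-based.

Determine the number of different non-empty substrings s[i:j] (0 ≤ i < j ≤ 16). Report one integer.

87

rank→(start, suffix):
  0 → (15, 'a')
  1 → (14, 'aa')
  2 → (13, 'aaa')
  3 → (0, 'abbbabbbabbbbaaa')
  4 → (4, 'abbbabbbbaaa')
  5 → (8, 'abbbbaaa')
  6 → (12, 'baaa')
  7 → (3, 'babbbabbbbaaa')
  8 → (7, 'babbbbaaa')
  9 → (11, 'bbaaa')
  10 → (2, 'bbabbbabbbbaaa')
  11 → (6, 'bbabbbbaaa')
  12 → (10, 'bbbaaa')
  13 → (1, 'bbbabbbabbbbaaa')
  14 → (5, 'bbbabbbbaaa')
  15 → (9, 'bbbbaaa')

SA = [15, 14, 13, 0, 4, 8, 12, 3, 7, 11, 2, 6, 10, 1, 5, 9]
rank  pair      lcp
   1  s[15:],s[14:]  1  'a'
   2  s[14:],s[13:]  2  'aa'
   3  s[13:],s[0:]  1  'a'
   4  s[0:],s[4:]  8  'abbbabbb'
   5  s[4:],s[8:]  4  'abbb'
   6  s[8:],s[12:]  0  ''
   7  s[12:],s[3:]  2  'ba'
   8  s[3:],s[7:]  5  'babbb'
   9  s[7:],s[11:]  1  'b'
  10  s[11:],s[2:]  3  'bba'
  11  s[2:],s[6:]  6  'bbabbb'
  12  s[6:],s[10:]  2  'bb'
  13  s[10:],s[1:]  4  'bbba'
  14  s[1:],s[5:]  7  'bbbabbb'
  15  s[5:],s[9:]  3  'bbb'

n(n+1)/2 = 16·17/2 = 136
Σ LCP = 0 + 1 + 2 + 1 + 8 + 4 + 0 + 2 + 5 + 1 + 3 + 6 + 2 + 4 + 7 + 3 = 49
distinct = 136 − 49 = 87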